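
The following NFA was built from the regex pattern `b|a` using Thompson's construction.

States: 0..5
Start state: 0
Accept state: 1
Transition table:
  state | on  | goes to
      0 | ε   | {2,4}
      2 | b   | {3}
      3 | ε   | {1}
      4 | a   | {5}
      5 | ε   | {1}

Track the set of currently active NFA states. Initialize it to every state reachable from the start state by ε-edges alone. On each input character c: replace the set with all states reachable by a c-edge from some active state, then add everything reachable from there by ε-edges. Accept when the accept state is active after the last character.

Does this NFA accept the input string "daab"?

initial (ε-close {0}): {0,2,4}
'd' @ 1: {}  — no active states
rest 'aab' ignored (set empty)
final: {}; accept 1 not in set

Answer: REJECT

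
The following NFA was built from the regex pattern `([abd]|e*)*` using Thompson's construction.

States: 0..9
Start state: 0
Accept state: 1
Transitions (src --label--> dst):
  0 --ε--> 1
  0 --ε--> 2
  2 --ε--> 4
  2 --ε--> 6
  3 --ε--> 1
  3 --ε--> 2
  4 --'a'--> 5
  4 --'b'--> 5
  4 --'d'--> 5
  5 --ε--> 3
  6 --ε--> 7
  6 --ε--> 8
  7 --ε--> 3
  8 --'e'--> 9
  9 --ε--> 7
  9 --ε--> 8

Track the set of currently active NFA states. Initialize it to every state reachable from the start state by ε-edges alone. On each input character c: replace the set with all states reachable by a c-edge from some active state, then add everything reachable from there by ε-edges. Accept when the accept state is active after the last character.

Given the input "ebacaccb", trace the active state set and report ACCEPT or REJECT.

Answer: REJECT

Derivation:
S₀ = ε-closure({0}) = {0,1,2,3,4,6,7,8}
'e' @ 1: {1,2,3,4,6,7,8,9}  ✓accept
'b' @ 2: {1,2,3,4,5,6,7,8}  ✓accept
'a' @ 3: {1,2,3,4,5,6,7,8}  ✓accept
'c' @ 4: {}  — state set empty
rest 'accb' ignored (set empty)
end set {} — state 1 not in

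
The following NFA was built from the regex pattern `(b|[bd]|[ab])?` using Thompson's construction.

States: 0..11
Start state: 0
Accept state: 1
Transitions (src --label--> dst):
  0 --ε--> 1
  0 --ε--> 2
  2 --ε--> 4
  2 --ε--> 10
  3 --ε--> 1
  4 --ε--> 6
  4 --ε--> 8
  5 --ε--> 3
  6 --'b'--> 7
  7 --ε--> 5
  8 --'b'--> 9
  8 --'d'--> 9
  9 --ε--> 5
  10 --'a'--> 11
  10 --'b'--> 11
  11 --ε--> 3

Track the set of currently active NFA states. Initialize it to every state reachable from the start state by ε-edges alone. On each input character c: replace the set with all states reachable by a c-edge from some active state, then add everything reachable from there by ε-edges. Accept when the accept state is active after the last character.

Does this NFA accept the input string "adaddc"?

initial (ε-close {0}): {0,1,2,4,6,8,10}
'a' @ 1: {1,3,11}  [accepting]
'd' @ 2: {}  — state set empty
rest 'addc' ignored (set empty)
after full input: {}  (accept=1 not in)

Answer: REJECT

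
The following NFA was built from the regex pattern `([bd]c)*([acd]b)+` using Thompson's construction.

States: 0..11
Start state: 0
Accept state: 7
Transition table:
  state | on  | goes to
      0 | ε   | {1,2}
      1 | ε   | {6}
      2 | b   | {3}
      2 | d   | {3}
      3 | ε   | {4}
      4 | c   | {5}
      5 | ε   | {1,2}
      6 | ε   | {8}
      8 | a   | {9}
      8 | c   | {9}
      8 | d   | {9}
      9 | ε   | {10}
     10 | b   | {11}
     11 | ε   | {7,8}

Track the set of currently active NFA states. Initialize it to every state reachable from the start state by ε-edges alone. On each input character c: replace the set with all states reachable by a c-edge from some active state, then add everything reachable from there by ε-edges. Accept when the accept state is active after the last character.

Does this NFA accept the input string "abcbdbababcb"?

Answer: ACCEPT

Derivation:
initial (ε-close {0}): {0,1,2,6,8}
'a' @ 1: {9,10}
'b' @ 2: {7,8,11}  ✓accept
'c' @ 3: {9,10}
'b' @ 4: {7,8,11}  ✓accept
'd' @ 5: {9,10}
'b' @ 6: {7,8,11}  ✓accept
'a' @ 7: {9,10}
'b' @ 8: {7,8,11}  ✓accept
'a' @ 9: {9,10}
'b' @ 10: {7,8,11}  ✓accept
'c' @ 11: {9,10}
'b' @ 12: {7,8,11}  ✓accept
final: {7,8,11}; accept 7 in set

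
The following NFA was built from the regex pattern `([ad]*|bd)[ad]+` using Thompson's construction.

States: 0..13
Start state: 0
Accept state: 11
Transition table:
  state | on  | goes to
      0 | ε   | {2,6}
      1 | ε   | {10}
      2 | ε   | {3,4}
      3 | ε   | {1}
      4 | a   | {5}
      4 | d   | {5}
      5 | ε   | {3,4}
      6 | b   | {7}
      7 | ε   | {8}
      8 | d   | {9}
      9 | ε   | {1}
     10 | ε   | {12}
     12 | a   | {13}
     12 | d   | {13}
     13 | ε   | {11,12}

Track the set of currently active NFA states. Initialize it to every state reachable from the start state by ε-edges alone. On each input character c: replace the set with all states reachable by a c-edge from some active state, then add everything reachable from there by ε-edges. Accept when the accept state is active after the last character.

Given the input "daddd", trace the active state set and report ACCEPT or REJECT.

start: ε-closure({0}) = {0,1,2,3,4,6,10,12}
'd' @ 1: {1,3,4,5,10,11,12,13}  ✓accept
'a' @ 2: {1,3,4,5,10,11,12,13}  ✓accept
'd' @ 3: {1,3,4,5,10,11,12,13}  ✓accept
'd' @ 4: {1,3,4,5,10,11,12,13}  ✓accept
'd' @ 5: {1,3,4,5,10,11,12,13}  ✓accept
final: {1,3,4,5,10,11,12,13}; accept 11 in set

Answer: ACCEPT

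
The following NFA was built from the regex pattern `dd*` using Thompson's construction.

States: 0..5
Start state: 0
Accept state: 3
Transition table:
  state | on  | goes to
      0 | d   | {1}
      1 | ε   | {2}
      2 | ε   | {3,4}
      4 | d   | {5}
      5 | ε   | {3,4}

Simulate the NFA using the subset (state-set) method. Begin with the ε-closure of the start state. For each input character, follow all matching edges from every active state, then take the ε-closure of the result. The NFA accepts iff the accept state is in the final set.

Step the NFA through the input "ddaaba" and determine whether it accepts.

Answer: REJECT

Steps:
S₀ = ε-closure({0}) = {0}
'd' @ 1: {1,2,3,4}  [accepting]
'd' @ 2: {3,4,5}  [accepting]
'a' @ 3: {}  — state set empty
rest 'aba' ignored (set empty)
final: {}; accept 3 not in set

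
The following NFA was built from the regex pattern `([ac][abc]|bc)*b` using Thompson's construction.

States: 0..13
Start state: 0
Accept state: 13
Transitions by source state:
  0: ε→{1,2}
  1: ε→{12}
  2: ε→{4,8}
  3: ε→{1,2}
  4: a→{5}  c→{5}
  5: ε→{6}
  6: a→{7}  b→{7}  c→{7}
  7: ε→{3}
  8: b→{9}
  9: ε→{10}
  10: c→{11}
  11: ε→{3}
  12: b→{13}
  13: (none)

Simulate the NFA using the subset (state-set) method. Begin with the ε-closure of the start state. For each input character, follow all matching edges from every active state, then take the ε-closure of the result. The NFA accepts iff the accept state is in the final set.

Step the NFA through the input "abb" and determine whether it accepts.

Answer: ACCEPT

Derivation:
initial (ε-close {0}): {0,1,2,4,8,12}
'a' @ 1: {5,6}
'b' @ 2: {1,2,3,4,7,8,12}
'b' @ 3: {9,10,13}  ✓accept
final: {9,10,13}; accept 13 in set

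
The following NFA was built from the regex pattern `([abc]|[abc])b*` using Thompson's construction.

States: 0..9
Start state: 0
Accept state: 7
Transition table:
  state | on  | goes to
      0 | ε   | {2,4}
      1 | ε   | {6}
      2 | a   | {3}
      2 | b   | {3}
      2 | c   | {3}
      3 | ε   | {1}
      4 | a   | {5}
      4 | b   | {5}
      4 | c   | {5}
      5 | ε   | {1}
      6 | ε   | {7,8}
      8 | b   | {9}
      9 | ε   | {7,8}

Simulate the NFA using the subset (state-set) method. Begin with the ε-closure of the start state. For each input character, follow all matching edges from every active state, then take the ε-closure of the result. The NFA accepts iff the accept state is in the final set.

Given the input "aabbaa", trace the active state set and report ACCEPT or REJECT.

initial (ε-close {0}): {0,2,4}
'a' @ 1: {1,3,5,6,7,8}  (accept∈set)
'a' @ 2: {}  — dead — no transitions
rest 'bbaa' ignored (set empty)
end set {} — state 7 not in

Answer: REJECT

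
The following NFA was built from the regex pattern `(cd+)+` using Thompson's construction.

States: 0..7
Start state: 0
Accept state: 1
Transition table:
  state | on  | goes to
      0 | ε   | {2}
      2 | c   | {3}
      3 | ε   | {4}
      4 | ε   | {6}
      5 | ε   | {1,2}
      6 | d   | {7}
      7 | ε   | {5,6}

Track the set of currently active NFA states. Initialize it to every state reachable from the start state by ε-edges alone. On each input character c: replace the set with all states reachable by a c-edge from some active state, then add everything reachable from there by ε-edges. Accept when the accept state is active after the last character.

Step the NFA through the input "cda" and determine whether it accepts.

initial (ε-close {0}): {0,2}
'c' @ 1: {3,4,6}
'd' @ 2: {1,2,5,6,7}  [accepting]
'a' @ 3: {}  — no active states
after full input: {}  (accept=1 not in)

Answer: REJECT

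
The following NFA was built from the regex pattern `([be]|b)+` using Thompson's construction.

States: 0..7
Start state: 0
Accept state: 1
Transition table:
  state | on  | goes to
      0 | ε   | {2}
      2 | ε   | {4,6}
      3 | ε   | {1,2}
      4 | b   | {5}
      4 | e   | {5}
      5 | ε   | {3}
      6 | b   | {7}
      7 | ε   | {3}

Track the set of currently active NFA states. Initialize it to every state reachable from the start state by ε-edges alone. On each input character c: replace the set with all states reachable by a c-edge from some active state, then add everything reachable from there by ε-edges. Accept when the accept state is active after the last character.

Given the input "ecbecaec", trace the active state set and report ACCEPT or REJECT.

Answer: REJECT

Derivation:
S₀ = ε-closure({0}) = {0,2,4,6}
'e' @ 1: {1,2,3,4,5,6}  ✓accept
'c' @ 2: {}  — state set empty
rest 'becaec' ignored (set empty)
after full input: {}  (accept=1 not in)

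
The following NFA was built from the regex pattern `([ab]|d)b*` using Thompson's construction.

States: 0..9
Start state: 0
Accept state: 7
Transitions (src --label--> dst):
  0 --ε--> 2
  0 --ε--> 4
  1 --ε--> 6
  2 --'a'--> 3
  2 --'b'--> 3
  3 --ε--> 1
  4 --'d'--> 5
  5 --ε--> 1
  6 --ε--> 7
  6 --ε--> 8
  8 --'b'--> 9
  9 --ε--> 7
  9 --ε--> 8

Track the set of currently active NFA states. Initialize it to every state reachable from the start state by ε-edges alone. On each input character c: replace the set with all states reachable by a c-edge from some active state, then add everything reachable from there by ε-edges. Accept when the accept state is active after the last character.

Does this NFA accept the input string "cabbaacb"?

Answer: REJECT

Steps:
initial (ε-close {0}): {0,2,4}
'c' @ 1: {}  — dead — no transitions
rest 'abbaacb' ignored (set empty)
after full input: {}  (accept=7 not in)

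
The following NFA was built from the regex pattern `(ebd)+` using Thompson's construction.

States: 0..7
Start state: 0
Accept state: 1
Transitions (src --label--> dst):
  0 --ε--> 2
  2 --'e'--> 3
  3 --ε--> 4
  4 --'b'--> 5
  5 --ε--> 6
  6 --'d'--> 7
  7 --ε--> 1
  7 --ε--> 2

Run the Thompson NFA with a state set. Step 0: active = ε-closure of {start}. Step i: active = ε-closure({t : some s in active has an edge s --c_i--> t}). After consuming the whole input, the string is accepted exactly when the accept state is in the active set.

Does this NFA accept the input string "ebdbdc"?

initial (ε-close {0}): {0,2}
'e' @ 1: {3,4}
'b' @ 2: {5,6}
'd' @ 3: {1,2,7}  ✓accept
'b' @ 4: {}  — dead — no transitions
rest 'dc' ignored (set empty)
end set {} — state 1 not in

Answer: REJECT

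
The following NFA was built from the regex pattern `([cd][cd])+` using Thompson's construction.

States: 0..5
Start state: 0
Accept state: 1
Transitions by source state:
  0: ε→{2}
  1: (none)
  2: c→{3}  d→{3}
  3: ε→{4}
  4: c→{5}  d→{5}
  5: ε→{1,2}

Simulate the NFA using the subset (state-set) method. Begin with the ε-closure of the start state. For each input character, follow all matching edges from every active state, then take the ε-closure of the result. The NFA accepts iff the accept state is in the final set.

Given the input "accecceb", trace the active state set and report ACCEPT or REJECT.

initial (ε-close {0}): {0,2}
'a' @ 1: {}  — dead — no transitions
rest 'ccecceb' ignored (set empty)
end set {} — state 1 not in

Answer: REJECT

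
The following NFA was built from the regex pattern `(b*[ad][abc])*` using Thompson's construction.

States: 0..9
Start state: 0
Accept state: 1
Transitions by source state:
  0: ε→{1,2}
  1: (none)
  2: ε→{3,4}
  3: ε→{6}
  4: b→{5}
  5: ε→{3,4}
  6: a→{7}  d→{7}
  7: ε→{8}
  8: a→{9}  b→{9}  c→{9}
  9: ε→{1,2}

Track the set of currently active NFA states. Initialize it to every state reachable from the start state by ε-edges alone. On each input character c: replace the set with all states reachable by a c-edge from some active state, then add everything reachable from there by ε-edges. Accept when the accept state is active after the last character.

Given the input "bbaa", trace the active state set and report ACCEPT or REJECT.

Answer: ACCEPT

Trace:
S₀ = ε-closure({0}) = {0,1,2,3,4,6}
'b' @ 1: {3,4,5,6}
'b' @ 2: {3,4,5,6}
'a' @ 3: {7,8}
'a' @ 4: {1,2,3,4,6,9}  (accept∈set)
end set {1,2,3,4,6,9} — state 1 in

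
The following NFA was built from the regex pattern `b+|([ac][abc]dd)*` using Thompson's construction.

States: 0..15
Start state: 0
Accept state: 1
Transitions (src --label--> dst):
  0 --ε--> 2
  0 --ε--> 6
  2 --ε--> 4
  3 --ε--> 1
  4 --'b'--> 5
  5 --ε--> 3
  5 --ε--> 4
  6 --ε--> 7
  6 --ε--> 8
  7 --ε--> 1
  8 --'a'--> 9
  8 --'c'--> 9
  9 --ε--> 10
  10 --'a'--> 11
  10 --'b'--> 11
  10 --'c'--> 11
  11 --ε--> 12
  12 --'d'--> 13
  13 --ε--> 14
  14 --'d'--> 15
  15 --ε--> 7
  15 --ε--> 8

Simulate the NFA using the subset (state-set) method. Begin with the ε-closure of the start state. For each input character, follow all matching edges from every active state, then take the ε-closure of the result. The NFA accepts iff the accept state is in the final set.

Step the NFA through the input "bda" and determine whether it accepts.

Answer: REJECT

Steps:
initial (ε-close {0}): {0,1,2,4,6,7,8}
'b' @ 1: {1,3,4,5}  ✓accept
'd' @ 2: {}  — dead — no transitions
rest 'a' ignored (set empty)
after full input: {}  (accept=1 not in)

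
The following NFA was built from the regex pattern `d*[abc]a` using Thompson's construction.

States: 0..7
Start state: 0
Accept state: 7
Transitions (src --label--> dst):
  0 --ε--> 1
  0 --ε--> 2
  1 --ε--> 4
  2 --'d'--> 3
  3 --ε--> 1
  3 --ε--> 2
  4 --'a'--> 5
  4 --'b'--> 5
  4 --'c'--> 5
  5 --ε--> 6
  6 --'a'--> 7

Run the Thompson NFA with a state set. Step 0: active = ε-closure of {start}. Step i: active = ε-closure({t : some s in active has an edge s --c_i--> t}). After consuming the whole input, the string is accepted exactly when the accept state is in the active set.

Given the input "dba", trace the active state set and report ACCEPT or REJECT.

Answer: ACCEPT

Trace:
initial (ε-close {0}): {0,1,2,4}
'd' @ 1: {1,2,3,4}
'b' @ 2: {5,6}
'a' @ 3: {7}  [accepting]
end set {7} — state 7 in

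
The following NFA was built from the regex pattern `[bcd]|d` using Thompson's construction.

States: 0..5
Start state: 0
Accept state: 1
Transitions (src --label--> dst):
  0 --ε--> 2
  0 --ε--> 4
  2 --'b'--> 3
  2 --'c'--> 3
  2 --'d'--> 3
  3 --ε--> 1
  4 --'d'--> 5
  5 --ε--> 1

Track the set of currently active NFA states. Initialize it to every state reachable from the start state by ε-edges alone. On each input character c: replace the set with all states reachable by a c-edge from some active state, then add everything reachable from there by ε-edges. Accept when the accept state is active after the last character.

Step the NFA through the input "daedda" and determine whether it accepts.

initial (ε-close {0}): {0,2,4}
'd' @ 1: {1,3,5}  [accepting]
'a' @ 2: {}  — no active states
rest 'edda' ignored (set empty)
final: {}; accept 1 not in set

Answer: REJECT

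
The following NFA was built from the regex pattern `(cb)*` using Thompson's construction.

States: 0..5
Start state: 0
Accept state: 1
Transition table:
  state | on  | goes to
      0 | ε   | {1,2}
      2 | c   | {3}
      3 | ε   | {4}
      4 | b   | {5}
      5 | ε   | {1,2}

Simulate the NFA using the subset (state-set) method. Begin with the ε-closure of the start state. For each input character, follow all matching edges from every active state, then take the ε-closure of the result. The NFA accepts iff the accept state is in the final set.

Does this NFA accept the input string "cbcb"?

Answer: ACCEPT

Steps:
S₀ = ε-closure({0}) = {0,1,2}
'c' @ 1: {3,4}
'b' @ 2: {1,2,5}  ✓accept
'c' @ 3: {3,4}
'b' @ 4: {1,2,5}  ✓accept
end set {1,2,5} — state 1 in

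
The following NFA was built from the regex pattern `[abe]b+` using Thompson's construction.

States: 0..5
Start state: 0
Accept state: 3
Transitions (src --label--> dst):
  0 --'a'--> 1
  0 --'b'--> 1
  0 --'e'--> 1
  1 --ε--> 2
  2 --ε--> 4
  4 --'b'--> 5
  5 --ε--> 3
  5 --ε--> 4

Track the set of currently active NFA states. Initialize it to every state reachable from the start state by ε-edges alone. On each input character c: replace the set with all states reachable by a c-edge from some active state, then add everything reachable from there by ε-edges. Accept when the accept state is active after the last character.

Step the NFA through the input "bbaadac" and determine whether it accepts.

start: ε-closure({0}) = {0}
'b' @ 1: {1,2,4}
'b' @ 2: {3,4,5}  [accepting]
'a' @ 3: {}  — no active states
rest 'adac' ignored (set empty)
final: {}; accept 3 not in set

Answer: REJECT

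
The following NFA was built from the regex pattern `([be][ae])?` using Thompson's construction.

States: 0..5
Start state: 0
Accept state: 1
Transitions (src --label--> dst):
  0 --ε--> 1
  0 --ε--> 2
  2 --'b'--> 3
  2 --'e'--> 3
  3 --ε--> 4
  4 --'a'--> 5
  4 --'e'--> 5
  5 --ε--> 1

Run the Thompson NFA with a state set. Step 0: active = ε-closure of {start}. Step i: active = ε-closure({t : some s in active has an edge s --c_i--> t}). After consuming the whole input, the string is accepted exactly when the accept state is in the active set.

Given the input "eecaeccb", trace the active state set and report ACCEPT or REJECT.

Answer: REJECT

Trace:
start: ε-closure({0}) = {0,1,2}
'e' @ 1: {3,4}
'e' @ 2: {1,5}  [accepting]
'c' @ 3: {}  — no active states
rest 'aeccb' ignored (set empty)
end set {} — state 1 not in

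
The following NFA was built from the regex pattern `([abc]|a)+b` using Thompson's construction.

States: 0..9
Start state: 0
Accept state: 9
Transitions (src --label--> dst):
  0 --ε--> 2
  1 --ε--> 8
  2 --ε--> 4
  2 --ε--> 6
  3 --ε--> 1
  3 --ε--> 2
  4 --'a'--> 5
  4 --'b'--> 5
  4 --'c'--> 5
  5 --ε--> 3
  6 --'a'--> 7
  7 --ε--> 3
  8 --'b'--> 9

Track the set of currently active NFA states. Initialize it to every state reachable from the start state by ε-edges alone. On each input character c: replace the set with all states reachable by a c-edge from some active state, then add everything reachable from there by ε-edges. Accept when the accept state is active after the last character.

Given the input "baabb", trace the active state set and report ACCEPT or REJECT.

initial (ε-close {0}): {0,2,4,6}
'b' @ 1: {1,2,3,4,5,6,8}
'a' @ 2: {1,2,3,4,5,6,7,8}
'a' @ 3: {1,2,3,4,5,6,7,8}
'b' @ 4: {1,2,3,4,5,6,8,9}  ✓accept
'b' @ 5: {1,2,3,4,5,6,8,9}  ✓accept
after full input: {1,2,3,4,5,6,8,9}  (accept=9 in)

Answer: ACCEPT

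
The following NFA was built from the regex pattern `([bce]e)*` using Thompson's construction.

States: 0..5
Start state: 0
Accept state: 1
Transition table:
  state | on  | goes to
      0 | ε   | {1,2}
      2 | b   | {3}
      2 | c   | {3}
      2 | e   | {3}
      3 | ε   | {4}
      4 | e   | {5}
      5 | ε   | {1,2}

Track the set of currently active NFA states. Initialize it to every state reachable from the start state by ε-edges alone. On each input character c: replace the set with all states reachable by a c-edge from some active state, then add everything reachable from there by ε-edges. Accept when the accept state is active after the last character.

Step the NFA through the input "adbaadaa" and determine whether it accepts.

Answer: REJECT

Steps:
start: ε-closure({0}) = {0,1,2}
'a' @ 1: {}  — no active states
rest 'dbaadaa' ignored (set empty)
after full input: {}  (accept=1 not in)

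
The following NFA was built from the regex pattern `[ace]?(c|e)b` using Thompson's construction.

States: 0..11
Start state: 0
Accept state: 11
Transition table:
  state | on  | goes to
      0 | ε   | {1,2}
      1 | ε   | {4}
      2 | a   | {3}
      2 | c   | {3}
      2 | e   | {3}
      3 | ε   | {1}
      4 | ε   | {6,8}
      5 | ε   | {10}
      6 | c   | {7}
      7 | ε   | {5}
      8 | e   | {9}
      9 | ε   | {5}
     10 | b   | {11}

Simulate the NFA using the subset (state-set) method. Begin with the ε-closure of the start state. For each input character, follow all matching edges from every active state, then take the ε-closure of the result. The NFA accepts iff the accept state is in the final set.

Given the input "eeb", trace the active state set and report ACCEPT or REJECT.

Answer: ACCEPT

Trace:
initial (ε-close {0}): {0,1,2,4,6,8}
'e' @ 1: {1,3,4,5,6,8,9,10}
'e' @ 2: {5,9,10}
'b' @ 3: {11}  [accepting]
final: {11}; accept 11 in set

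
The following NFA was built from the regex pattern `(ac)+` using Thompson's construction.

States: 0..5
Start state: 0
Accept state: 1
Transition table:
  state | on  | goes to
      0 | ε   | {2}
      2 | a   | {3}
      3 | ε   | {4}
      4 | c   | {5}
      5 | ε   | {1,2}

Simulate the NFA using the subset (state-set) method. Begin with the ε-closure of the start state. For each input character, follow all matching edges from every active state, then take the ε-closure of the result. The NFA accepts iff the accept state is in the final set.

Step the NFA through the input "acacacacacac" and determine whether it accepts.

Answer: ACCEPT

Trace:
S₀ = ε-closure({0}) = {0,2}
'a' @ 1: {3,4}
'c' @ 2: {1,2,5}  [accepting]
'a' @ 3: {3,4}
'c' @ 4: {1,2,5}  [accepting]
'a' @ 5: {3,4}
'c' @ 6: {1,2,5}  [accepting]
'a' @ 7: {3,4}
'c' @ 8: {1,2,5}  [accepting]
'a' @ 9: {3,4}
'c' @ 10: {1,2,5}  [accepting]
'a' @ 11: {3,4}
'c' @ 12: {1,2,5}  [accepting]
final: {1,2,5}; accept 1 in set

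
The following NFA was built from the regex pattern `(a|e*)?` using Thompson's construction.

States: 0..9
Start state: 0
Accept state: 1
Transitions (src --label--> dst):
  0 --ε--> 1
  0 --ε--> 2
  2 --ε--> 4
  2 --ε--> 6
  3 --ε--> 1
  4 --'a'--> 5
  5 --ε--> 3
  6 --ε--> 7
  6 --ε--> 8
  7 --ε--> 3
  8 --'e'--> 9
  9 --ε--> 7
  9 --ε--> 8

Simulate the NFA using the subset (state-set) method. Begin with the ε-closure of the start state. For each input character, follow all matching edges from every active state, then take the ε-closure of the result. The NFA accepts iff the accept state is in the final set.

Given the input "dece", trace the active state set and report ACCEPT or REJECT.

Answer: REJECT

Trace:
initial (ε-close {0}): {0,1,2,3,4,6,7,8}
'd' @ 1: {}  — state set empty
rest 'ece' ignored (set empty)
after full input: {}  (accept=1 not in)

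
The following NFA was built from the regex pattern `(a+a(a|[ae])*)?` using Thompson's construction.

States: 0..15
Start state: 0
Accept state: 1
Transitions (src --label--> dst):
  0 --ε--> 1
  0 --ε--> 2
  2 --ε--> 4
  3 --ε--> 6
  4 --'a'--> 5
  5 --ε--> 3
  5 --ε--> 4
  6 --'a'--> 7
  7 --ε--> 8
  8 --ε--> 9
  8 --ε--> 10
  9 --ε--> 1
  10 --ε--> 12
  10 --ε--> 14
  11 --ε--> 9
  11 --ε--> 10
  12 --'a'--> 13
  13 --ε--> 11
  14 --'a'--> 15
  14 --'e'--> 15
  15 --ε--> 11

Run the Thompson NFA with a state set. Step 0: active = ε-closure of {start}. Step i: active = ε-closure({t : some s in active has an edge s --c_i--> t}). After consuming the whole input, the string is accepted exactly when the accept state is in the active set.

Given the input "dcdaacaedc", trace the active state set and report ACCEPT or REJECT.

Answer: REJECT

Steps:
initial (ε-close {0}): {0,1,2,4}
'd' @ 1: {}  — dead — no transitions
rest 'cdaacaedc' ignored (set empty)
end set {} — state 1 not in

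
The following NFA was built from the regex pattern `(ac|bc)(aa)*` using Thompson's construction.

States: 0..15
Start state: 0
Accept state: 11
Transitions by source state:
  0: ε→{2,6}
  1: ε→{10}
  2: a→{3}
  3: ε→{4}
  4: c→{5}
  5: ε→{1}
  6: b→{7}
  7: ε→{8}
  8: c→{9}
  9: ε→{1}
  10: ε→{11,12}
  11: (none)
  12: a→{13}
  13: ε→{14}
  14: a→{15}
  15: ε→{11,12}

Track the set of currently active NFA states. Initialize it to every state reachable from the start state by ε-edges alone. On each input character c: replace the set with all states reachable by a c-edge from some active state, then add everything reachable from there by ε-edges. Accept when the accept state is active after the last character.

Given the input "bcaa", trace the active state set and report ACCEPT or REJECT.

Answer: ACCEPT

Trace:
initial (ε-close {0}): {0,2,6}
'b' @ 1: {7,8}
'c' @ 2: {1,9,10,11,12}  ✓accept
'a' @ 3: {13,14}
'a' @ 4: {11,12,15}  ✓accept
end set {11,12,15} — state 11 in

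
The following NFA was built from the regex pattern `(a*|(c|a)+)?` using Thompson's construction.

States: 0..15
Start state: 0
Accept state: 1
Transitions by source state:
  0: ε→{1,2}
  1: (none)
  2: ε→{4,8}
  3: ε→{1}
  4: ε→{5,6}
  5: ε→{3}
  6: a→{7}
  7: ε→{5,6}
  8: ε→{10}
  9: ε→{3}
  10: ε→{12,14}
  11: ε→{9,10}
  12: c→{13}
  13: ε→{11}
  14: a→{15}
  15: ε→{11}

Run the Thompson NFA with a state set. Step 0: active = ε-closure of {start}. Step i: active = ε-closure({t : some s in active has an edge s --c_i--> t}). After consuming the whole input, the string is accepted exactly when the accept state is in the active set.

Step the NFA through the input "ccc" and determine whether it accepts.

S₀ = ε-closure({0}) = {0,1,2,3,4,5,6,8,10,12,14}
'c' @ 1: {1,3,9,10,11,12,13,14}  (accept∈set)
'c' @ 2: {1,3,9,10,11,12,13,14}  (accept∈set)
'c' @ 3: {1,3,9,10,11,12,13,14}  (accept∈set)
end set {1,3,9,10,11,12,13,14} — state 1 in

Answer: ACCEPT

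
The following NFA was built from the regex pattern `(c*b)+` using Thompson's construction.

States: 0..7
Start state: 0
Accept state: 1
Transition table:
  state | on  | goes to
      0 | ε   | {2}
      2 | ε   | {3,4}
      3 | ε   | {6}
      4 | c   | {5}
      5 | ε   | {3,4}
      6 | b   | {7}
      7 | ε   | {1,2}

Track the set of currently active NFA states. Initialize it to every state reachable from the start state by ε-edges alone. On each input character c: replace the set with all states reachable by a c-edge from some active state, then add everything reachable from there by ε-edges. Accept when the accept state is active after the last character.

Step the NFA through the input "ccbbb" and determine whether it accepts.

initial (ε-close {0}): {0,2,3,4,6}
'c' @ 1: {3,4,5,6}
'c' @ 2: {3,4,5,6}
'b' @ 3: {1,2,3,4,6,7}  [accepting]
'b' @ 4: {1,2,3,4,6,7}  [accepting]
'b' @ 5: {1,2,3,4,6,7}  [accepting]
final: {1,2,3,4,6,7}; accept 1 in set

Answer: ACCEPT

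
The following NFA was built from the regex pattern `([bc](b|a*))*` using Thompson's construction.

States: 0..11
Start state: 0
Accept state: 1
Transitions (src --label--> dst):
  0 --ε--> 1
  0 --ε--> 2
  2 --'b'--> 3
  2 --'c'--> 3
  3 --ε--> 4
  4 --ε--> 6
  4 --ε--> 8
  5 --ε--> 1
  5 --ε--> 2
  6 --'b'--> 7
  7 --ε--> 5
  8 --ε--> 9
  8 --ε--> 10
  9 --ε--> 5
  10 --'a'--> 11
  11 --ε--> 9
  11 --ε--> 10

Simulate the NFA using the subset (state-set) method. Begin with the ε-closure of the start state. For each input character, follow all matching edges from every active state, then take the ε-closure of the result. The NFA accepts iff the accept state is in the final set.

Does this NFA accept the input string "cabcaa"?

Answer: ACCEPT

Steps:
initial (ε-close {0}): {0,1,2}
'c' @ 1: {1,2,3,4,5,6,8,9,10}  (accept∈set)
'a' @ 2: {1,2,5,9,10,11}  (accept∈set)
'b' @ 3: {1,2,3,4,5,6,8,9,10}  (accept∈set)
'c' @ 4: {1,2,3,4,5,6,8,9,10}  (accept∈set)
'a' @ 5: {1,2,5,9,10,11}  (accept∈set)
'a' @ 6: {1,2,5,9,10,11}  (accept∈set)
after full input: {1,2,5,9,10,11}  (accept=1 in)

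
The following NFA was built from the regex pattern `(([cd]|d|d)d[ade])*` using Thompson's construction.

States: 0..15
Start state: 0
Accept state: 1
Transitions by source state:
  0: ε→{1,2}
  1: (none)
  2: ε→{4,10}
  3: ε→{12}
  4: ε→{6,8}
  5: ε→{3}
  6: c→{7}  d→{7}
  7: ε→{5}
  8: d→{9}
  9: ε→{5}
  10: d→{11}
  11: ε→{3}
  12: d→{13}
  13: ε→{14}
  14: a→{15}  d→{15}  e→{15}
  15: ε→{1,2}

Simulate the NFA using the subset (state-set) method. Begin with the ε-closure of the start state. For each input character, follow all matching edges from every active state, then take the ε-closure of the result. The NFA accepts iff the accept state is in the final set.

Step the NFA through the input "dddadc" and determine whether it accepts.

S₀ = ε-closure({0}) = {0,1,2,4,6,8,10}
'd' @ 1: {3,5,7,9,11,12}
'd' @ 2: {13,14}
'd' @ 3: {1,2,4,6,8,10,15}  ✓accept
'a' @ 4: {}  — state set empty
rest 'dc' ignored (set empty)
end set {} — state 1 not in

Answer: REJECT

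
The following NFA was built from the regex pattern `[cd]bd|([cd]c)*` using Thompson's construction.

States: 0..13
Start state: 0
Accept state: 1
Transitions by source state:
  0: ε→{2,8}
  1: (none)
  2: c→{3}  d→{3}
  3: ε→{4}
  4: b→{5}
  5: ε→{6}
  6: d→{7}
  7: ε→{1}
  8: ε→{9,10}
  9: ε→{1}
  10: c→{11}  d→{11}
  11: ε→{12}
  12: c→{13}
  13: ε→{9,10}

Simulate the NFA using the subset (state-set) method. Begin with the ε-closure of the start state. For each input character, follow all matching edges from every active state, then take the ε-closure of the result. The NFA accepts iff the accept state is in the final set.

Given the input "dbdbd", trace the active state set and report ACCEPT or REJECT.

start: ε-closure({0}) = {0,1,2,8,9,10}
'd' @ 1: {3,4,11,12}
'b' @ 2: {5,6}
'd' @ 3: {1,7}  [accepting]
'b' @ 4: {}  — state set empty
rest 'd' ignored (set empty)
end set {} — state 1 not in

Answer: REJECT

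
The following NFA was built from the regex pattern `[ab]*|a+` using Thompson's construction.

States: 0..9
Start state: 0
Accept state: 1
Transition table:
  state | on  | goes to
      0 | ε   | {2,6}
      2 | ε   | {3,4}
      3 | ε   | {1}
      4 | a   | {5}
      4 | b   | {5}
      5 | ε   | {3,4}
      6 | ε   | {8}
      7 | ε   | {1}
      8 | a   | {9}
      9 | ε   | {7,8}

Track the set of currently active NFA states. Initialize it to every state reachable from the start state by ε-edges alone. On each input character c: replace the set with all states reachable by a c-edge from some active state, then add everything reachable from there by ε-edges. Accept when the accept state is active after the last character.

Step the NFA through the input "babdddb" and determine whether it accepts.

initial (ε-close {0}): {0,1,2,3,4,6,8}
'b' @ 1: {1,3,4,5}  [accepting]
'a' @ 2: {1,3,4,5}  [accepting]
'b' @ 3: {1,3,4,5}  [accepting]
'd' @ 4: {}  — dead — no transitions
rest 'ddb' ignored (set empty)
final: {}; accept 1 not in set

Answer: REJECT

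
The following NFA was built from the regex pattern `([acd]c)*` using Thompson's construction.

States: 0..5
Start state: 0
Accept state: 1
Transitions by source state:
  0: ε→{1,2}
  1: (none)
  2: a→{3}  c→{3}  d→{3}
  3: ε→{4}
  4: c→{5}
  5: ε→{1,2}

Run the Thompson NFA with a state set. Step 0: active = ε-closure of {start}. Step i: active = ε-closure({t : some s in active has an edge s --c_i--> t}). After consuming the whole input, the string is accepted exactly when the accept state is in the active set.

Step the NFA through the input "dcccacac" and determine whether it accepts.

start: ε-closure({0}) = {0,1,2}
'd' @ 1: {3,4}
'c' @ 2: {1,2,5}  [accepting]
'c' @ 3: {3,4}
'c' @ 4: {1,2,5}  [accepting]
'a' @ 5: {3,4}
'c' @ 6: {1,2,5}  [accepting]
'a' @ 7: {3,4}
'c' @ 8: {1,2,5}  [accepting]
final: {1,2,5}; accept 1 in set

Answer: ACCEPT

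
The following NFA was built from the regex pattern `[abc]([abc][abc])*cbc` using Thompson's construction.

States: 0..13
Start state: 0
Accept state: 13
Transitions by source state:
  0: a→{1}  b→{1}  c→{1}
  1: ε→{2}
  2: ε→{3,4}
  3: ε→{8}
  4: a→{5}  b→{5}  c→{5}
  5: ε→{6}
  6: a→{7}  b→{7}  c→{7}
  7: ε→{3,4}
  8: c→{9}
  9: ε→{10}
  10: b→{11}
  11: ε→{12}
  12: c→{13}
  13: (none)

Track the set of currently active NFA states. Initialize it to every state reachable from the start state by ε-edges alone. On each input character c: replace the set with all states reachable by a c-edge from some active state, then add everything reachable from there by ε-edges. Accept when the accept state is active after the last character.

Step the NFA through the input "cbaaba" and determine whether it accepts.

start: ε-closure({0}) = {0}
'c' @ 1: {1,2,3,4,8}
'b' @ 2: {5,6}
'a' @ 3: {3,4,7,8}
'a' @ 4: {5,6}
'b' @ 5: {3,4,7,8}
'a' @ 6: {5,6}
end set {5,6} — state 13 not in

Answer: REJECT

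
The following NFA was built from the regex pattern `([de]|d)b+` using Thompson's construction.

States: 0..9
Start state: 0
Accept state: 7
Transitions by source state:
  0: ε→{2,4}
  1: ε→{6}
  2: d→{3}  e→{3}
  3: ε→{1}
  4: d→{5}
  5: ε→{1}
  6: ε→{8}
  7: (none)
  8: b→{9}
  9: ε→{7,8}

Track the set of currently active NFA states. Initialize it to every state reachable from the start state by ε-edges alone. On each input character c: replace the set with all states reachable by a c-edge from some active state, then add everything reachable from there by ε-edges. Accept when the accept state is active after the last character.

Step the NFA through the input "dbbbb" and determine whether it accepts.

start: ε-closure({0}) = {0,2,4}
'd' @ 1: {1,3,5,6,8}
'b' @ 2: {7,8,9}  ✓accept
'b' @ 3: {7,8,9}  ✓accept
'b' @ 4: {7,8,9}  ✓accept
'b' @ 5: {7,8,9}  ✓accept
final: {7,8,9}; accept 7 in set

Answer: ACCEPT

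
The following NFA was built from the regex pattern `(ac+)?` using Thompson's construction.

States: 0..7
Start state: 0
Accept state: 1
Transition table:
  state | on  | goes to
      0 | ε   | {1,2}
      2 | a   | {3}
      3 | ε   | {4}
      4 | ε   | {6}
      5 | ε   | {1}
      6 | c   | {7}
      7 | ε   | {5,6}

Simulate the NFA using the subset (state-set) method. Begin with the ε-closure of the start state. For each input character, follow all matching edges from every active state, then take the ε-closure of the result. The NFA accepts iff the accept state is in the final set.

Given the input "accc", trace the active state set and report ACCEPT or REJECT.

start: ε-closure({0}) = {0,1,2}
'a' @ 1: {3,4,6}
'c' @ 2: {1,5,6,7}  ✓accept
'c' @ 3: {1,5,6,7}  ✓accept
'c' @ 4: {1,5,6,7}  ✓accept
final: {1,5,6,7}; accept 1 in set

Answer: ACCEPT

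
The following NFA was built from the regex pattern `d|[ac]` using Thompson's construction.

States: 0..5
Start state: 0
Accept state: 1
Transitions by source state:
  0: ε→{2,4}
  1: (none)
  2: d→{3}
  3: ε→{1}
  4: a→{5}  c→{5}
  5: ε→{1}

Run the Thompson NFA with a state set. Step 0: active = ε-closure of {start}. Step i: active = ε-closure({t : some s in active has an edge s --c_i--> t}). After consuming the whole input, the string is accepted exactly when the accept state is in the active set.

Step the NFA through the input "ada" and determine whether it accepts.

Answer: REJECT

Trace:
initial (ε-close {0}): {0,2,4}
'a' @ 1: {1,5}  (accept∈set)
'd' @ 2: {}  — state set empty
rest 'a' ignored (set empty)
end set {} — state 1 not in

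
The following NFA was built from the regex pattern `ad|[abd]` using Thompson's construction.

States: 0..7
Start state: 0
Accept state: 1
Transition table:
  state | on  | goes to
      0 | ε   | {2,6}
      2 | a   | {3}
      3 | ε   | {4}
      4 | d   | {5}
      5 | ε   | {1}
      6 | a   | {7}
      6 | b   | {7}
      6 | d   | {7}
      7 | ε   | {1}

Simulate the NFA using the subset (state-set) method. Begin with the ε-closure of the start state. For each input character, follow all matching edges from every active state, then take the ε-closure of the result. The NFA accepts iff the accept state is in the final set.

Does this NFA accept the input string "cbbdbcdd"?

start: ε-closure({0}) = {0,2,6}
'c' @ 1: {}  — dead — no transitions
rest 'bbdbcdd' ignored (set empty)
after full input: {}  (accept=1 not in)

Answer: REJECT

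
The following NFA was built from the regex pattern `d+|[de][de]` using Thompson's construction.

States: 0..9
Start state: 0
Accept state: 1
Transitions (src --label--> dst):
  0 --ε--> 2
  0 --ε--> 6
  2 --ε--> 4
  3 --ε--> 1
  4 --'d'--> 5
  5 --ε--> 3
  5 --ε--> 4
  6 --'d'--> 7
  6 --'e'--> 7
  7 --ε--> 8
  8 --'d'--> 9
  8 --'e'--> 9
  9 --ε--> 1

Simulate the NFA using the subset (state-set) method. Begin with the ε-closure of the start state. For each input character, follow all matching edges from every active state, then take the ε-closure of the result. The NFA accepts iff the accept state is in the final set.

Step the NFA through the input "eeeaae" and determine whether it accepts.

start: ε-closure({0}) = {0,2,4,6}
'e' @ 1: {7,8}
'e' @ 2: {1,9}  ✓accept
'e' @ 3: {}  — state set empty
rest 'aae' ignored (set empty)
final: {}; accept 1 not in set

Answer: REJECT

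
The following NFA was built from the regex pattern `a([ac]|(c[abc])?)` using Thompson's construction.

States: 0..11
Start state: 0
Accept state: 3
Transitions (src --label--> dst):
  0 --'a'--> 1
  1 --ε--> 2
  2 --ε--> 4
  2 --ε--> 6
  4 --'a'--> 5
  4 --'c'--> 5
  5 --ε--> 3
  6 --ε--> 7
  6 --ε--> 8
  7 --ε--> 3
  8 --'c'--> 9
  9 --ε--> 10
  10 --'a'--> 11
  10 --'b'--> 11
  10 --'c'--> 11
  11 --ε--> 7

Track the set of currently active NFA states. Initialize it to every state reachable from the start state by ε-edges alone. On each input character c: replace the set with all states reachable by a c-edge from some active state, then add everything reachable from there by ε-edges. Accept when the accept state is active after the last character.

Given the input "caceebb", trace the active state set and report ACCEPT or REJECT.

Answer: REJECT

Steps:
initial (ε-close {0}): {0}
'c' @ 1: {}  — no active states
rest 'aceebb' ignored (set empty)
final: {}; accept 3 not in set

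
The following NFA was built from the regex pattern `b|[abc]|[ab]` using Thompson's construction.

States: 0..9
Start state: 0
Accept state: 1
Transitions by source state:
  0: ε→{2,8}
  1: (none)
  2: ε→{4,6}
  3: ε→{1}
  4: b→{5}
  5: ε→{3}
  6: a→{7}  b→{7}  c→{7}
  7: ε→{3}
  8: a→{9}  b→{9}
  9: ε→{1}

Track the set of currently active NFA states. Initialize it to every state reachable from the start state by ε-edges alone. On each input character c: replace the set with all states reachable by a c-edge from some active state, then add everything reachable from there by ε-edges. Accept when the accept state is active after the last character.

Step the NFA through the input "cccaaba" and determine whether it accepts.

start: ε-closure({0}) = {0,2,4,6,8}
'c' @ 1: {1,3,7}  ✓accept
'c' @ 2: {}  — state set empty
rest 'caaba' ignored (set empty)
end set {} — state 1 not in

Answer: REJECT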